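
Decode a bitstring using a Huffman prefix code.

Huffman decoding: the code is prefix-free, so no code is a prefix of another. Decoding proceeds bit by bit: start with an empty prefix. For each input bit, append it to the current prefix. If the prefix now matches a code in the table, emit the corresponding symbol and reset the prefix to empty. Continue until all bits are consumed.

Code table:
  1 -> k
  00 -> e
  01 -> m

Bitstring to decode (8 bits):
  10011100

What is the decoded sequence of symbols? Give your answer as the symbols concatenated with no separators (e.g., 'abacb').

Answer: kekkke

Derivation:
Bit 0: prefix='1' -> emit 'k', reset
Bit 1: prefix='0' (no match yet)
Bit 2: prefix='00' -> emit 'e', reset
Bit 3: prefix='1' -> emit 'k', reset
Bit 4: prefix='1' -> emit 'k', reset
Bit 5: prefix='1' -> emit 'k', reset
Bit 6: prefix='0' (no match yet)
Bit 7: prefix='00' -> emit 'e', reset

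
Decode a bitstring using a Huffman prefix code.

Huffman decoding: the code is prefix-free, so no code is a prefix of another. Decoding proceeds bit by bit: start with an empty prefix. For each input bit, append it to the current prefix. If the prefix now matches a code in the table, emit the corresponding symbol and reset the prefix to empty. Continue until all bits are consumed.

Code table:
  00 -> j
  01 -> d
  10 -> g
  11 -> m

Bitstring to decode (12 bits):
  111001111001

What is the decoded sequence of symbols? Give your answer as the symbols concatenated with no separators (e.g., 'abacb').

Bit 0: prefix='1' (no match yet)
Bit 1: prefix='11' -> emit 'm', reset
Bit 2: prefix='1' (no match yet)
Bit 3: prefix='10' -> emit 'g', reset
Bit 4: prefix='0' (no match yet)
Bit 5: prefix='01' -> emit 'd', reset
Bit 6: prefix='1' (no match yet)
Bit 7: prefix='11' -> emit 'm', reset
Bit 8: prefix='1' (no match yet)
Bit 9: prefix='10' -> emit 'g', reset
Bit 10: prefix='0' (no match yet)
Bit 11: prefix='01' -> emit 'd', reset

Answer: mgdmgd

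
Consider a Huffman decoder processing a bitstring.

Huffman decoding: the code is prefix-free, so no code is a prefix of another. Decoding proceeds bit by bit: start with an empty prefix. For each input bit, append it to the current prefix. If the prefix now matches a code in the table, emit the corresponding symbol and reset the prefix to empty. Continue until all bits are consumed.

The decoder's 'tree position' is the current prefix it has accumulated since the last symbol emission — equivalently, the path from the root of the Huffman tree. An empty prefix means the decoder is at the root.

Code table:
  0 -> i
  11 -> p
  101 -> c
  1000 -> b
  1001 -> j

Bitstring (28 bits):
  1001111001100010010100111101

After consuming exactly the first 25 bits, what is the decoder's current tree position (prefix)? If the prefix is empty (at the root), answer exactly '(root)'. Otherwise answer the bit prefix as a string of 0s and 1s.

Answer: (root)

Derivation:
Bit 0: prefix='1' (no match yet)
Bit 1: prefix='10' (no match yet)
Bit 2: prefix='100' (no match yet)
Bit 3: prefix='1001' -> emit 'j', reset
Bit 4: prefix='1' (no match yet)
Bit 5: prefix='11' -> emit 'p', reset
Bit 6: prefix='1' (no match yet)
Bit 7: prefix='10' (no match yet)
Bit 8: prefix='100' (no match yet)
Bit 9: prefix='1001' -> emit 'j', reset
Bit 10: prefix='1' (no match yet)
Bit 11: prefix='10' (no match yet)
Bit 12: prefix='100' (no match yet)
Bit 13: prefix='1000' -> emit 'b', reset
Bit 14: prefix='1' (no match yet)
Bit 15: prefix='10' (no match yet)
Bit 16: prefix='100' (no match yet)
Bit 17: prefix='1001' -> emit 'j', reset
Bit 18: prefix='0' -> emit 'i', reset
Bit 19: prefix='1' (no match yet)
Bit 20: prefix='10' (no match yet)
Bit 21: prefix='100' (no match yet)
Bit 22: prefix='1001' -> emit 'j', reset
Bit 23: prefix='1' (no match yet)
Bit 24: prefix='11' -> emit 'p', reset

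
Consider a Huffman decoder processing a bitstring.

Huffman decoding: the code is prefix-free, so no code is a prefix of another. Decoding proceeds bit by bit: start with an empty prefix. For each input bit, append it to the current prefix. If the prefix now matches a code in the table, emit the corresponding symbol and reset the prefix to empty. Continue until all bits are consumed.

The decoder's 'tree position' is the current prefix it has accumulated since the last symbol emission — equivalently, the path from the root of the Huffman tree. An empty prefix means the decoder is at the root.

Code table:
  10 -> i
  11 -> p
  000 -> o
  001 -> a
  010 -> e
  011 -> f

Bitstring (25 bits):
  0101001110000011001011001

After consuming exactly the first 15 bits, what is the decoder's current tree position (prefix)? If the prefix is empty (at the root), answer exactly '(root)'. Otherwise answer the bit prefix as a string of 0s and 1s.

Bit 0: prefix='0' (no match yet)
Bit 1: prefix='01' (no match yet)
Bit 2: prefix='010' -> emit 'e', reset
Bit 3: prefix='1' (no match yet)
Bit 4: prefix='10' -> emit 'i', reset
Bit 5: prefix='0' (no match yet)
Bit 6: prefix='01' (no match yet)
Bit 7: prefix='011' -> emit 'f', reset
Bit 8: prefix='1' (no match yet)
Bit 9: prefix='10' -> emit 'i', reset
Bit 10: prefix='0' (no match yet)
Bit 11: prefix='00' (no match yet)
Bit 12: prefix='000' -> emit 'o', reset
Bit 13: prefix='0' (no match yet)
Bit 14: prefix='01' (no match yet)

Answer: 01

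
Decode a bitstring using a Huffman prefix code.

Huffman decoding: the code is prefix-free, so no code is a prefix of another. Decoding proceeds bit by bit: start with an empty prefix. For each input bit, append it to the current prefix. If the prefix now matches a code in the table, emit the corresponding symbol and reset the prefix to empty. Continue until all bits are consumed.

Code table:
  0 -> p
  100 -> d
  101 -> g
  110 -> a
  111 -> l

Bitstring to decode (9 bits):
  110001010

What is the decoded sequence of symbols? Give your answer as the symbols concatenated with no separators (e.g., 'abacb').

Bit 0: prefix='1' (no match yet)
Bit 1: prefix='11' (no match yet)
Bit 2: prefix='110' -> emit 'a', reset
Bit 3: prefix='0' -> emit 'p', reset
Bit 4: prefix='0' -> emit 'p', reset
Bit 5: prefix='1' (no match yet)
Bit 6: prefix='10' (no match yet)
Bit 7: prefix='101' -> emit 'g', reset
Bit 8: prefix='0' -> emit 'p', reset

Answer: appgp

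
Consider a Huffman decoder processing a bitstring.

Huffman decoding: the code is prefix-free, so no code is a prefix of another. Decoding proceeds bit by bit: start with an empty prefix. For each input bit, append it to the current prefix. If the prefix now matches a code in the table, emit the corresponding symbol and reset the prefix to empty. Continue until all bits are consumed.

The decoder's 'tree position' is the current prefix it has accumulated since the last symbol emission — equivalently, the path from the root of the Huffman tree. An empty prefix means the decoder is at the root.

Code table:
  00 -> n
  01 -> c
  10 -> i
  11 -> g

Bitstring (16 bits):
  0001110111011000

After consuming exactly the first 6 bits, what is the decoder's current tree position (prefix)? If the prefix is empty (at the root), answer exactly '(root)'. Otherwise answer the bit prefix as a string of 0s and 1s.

Bit 0: prefix='0' (no match yet)
Bit 1: prefix='00' -> emit 'n', reset
Bit 2: prefix='0' (no match yet)
Bit 3: prefix='01' -> emit 'c', reset
Bit 4: prefix='1' (no match yet)
Bit 5: prefix='11' -> emit 'g', reset

Answer: (root)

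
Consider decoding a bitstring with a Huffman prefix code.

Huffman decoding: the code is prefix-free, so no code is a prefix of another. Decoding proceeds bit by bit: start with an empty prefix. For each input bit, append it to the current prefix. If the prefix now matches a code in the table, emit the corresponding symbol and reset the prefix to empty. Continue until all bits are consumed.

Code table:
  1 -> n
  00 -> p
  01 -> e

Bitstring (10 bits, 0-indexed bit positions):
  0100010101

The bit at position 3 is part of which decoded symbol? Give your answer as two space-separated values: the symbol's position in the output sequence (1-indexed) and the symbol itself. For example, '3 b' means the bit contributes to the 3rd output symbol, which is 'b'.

Answer: 2 p

Derivation:
Bit 0: prefix='0' (no match yet)
Bit 1: prefix='01' -> emit 'e', reset
Bit 2: prefix='0' (no match yet)
Bit 3: prefix='00' -> emit 'p', reset
Bit 4: prefix='0' (no match yet)
Bit 5: prefix='01' -> emit 'e', reset
Bit 6: prefix='0' (no match yet)
Bit 7: prefix='01' -> emit 'e', reset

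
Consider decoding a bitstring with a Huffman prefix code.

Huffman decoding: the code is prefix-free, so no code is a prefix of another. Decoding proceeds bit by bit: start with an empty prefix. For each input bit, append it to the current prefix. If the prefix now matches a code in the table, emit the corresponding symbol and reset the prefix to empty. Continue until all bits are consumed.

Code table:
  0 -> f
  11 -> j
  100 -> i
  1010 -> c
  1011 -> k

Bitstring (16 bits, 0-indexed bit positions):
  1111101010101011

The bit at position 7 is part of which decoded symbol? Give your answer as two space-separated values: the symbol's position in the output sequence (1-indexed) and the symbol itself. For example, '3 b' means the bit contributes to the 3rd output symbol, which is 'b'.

Bit 0: prefix='1' (no match yet)
Bit 1: prefix='11' -> emit 'j', reset
Bit 2: prefix='1' (no match yet)
Bit 3: prefix='11' -> emit 'j', reset
Bit 4: prefix='1' (no match yet)
Bit 5: prefix='10' (no match yet)
Bit 6: prefix='101' (no match yet)
Bit 7: prefix='1010' -> emit 'c', reset
Bit 8: prefix='1' (no match yet)
Bit 9: prefix='10' (no match yet)
Bit 10: prefix='101' (no match yet)
Bit 11: prefix='1010' -> emit 'c', reset

Answer: 3 c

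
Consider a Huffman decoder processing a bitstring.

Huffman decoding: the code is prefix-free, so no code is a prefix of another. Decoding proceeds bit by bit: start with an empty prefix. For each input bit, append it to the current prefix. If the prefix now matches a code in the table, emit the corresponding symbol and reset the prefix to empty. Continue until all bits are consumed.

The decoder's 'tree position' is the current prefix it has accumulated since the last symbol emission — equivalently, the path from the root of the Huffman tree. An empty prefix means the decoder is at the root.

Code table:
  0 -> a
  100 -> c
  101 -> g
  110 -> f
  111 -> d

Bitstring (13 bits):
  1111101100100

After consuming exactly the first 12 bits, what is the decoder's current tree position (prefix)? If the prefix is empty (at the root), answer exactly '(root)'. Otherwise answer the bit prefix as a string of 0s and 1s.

Answer: 10

Derivation:
Bit 0: prefix='1' (no match yet)
Bit 1: prefix='11' (no match yet)
Bit 2: prefix='111' -> emit 'd', reset
Bit 3: prefix='1' (no match yet)
Bit 4: prefix='11' (no match yet)
Bit 5: prefix='110' -> emit 'f', reset
Bit 6: prefix='1' (no match yet)
Bit 7: prefix='11' (no match yet)
Bit 8: prefix='110' -> emit 'f', reset
Bit 9: prefix='0' -> emit 'a', reset
Bit 10: prefix='1' (no match yet)
Bit 11: prefix='10' (no match yet)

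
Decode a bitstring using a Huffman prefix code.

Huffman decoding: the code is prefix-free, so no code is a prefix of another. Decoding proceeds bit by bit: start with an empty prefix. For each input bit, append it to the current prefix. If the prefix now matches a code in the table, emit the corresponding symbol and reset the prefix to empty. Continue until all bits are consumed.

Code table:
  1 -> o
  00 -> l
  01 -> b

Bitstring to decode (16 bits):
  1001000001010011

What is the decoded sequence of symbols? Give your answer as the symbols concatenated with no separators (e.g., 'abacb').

Bit 0: prefix='1' -> emit 'o', reset
Bit 1: prefix='0' (no match yet)
Bit 2: prefix='00' -> emit 'l', reset
Bit 3: prefix='1' -> emit 'o', reset
Bit 4: prefix='0' (no match yet)
Bit 5: prefix='00' -> emit 'l', reset
Bit 6: prefix='0' (no match yet)
Bit 7: prefix='00' -> emit 'l', reset
Bit 8: prefix='0' (no match yet)
Bit 9: prefix='01' -> emit 'b', reset
Bit 10: prefix='0' (no match yet)
Bit 11: prefix='01' -> emit 'b', reset
Bit 12: prefix='0' (no match yet)
Bit 13: prefix='00' -> emit 'l', reset
Bit 14: prefix='1' -> emit 'o', reset
Bit 15: prefix='1' -> emit 'o', reset

Answer: olollbbloo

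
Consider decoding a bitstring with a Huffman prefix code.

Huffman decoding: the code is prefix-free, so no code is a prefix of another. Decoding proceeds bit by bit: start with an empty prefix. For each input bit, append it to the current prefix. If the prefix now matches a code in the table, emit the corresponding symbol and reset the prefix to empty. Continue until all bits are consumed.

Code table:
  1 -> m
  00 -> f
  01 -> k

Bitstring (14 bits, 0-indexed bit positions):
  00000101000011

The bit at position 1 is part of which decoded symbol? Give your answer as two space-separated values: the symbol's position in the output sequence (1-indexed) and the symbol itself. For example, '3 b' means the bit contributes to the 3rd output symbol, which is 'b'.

Answer: 1 f

Derivation:
Bit 0: prefix='0' (no match yet)
Bit 1: prefix='00' -> emit 'f', reset
Bit 2: prefix='0' (no match yet)
Bit 3: prefix='00' -> emit 'f', reset
Bit 4: prefix='0' (no match yet)
Bit 5: prefix='01' -> emit 'k', reset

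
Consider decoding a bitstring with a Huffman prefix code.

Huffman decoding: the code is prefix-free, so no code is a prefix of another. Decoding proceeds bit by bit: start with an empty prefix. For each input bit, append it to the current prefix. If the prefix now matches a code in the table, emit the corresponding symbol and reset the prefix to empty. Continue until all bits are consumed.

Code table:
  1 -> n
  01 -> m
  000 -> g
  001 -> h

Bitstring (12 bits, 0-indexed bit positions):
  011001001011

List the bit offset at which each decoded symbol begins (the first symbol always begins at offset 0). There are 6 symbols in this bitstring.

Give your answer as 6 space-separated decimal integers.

Answer: 0 2 3 6 9 11

Derivation:
Bit 0: prefix='0' (no match yet)
Bit 1: prefix='01' -> emit 'm', reset
Bit 2: prefix='1' -> emit 'n', reset
Bit 3: prefix='0' (no match yet)
Bit 4: prefix='00' (no match yet)
Bit 5: prefix='001' -> emit 'h', reset
Bit 6: prefix='0' (no match yet)
Bit 7: prefix='00' (no match yet)
Bit 8: prefix='001' -> emit 'h', reset
Bit 9: prefix='0' (no match yet)
Bit 10: prefix='01' -> emit 'm', reset
Bit 11: prefix='1' -> emit 'n', reset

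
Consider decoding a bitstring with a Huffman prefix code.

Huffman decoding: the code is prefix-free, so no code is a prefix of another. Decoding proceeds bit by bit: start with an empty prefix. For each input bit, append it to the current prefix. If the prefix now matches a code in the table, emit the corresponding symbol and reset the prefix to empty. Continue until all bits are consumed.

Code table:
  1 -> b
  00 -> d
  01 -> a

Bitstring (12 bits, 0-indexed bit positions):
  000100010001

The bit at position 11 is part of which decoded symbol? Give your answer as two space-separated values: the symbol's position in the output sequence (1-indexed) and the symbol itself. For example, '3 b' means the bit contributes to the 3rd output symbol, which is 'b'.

Answer: 6 a

Derivation:
Bit 0: prefix='0' (no match yet)
Bit 1: prefix='00' -> emit 'd', reset
Bit 2: prefix='0' (no match yet)
Bit 3: prefix='01' -> emit 'a', reset
Bit 4: prefix='0' (no match yet)
Bit 5: prefix='00' -> emit 'd', reset
Bit 6: prefix='0' (no match yet)
Bit 7: prefix='01' -> emit 'a', reset
Bit 8: prefix='0' (no match yet)
Bit 9: prefix='00' -> emit 'd', reset
Bit 10: prefix='0' (no match yet)
Bit 11: prefix='01' -> emit 'a', reset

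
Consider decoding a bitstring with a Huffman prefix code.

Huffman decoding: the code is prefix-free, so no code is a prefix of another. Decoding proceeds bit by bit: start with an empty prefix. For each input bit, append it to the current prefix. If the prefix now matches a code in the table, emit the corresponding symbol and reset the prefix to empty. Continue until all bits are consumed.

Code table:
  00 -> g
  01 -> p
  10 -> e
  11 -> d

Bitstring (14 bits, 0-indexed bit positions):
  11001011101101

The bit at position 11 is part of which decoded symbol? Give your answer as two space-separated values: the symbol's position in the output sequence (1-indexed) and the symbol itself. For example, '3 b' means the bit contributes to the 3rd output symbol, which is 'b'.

Answer: 6 d

Derivation:
Bit 0: prefix='1' (no match yet)
Bit 1: prefix='11' -> emit 'd', reset
Bit 2: prefix='0' (no match yet)
Bit 3: prefix='00' -> emit 'g', reset
Bit 4: prefix='1' (no match yet)
Bit 5: prefix='10' -> emit 'e', reset
Bit 6: prefix='1' (no match yet)
Bit 7: prefix='11' -> emit 'd', reset
Bit 8: prefix='1' (no match yet)
Bit 9: prefix='10' -> emit 'e', reset
Bit 10: prefix='1' (no match yet)
Bit 11: prefix='11' -> emit 'd', reset
Bit 12: prefix='0' (no match yet)
Bit 13: prefix='01' -> emit 'p', reset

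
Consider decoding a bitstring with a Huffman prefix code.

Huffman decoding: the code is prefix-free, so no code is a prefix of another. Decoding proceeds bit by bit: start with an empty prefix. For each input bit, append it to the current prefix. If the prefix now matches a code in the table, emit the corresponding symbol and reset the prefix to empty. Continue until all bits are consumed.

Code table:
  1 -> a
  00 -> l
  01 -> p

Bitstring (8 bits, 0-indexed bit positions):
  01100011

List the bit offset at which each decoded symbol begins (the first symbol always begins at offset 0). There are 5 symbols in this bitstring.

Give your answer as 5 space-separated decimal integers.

Answer: 0 2 3 5 7

Derivation:
Bit 0: prefix='0' (no match yet)
Bit 1: prefix='01' -> emit 'p', reset
Bit 2: prefix='1' -> emit 'a', reset
Bit 3: prefix='0' (no match yet)
Bit 4: prefix='00' -> emit 'l', reset
Bit 5: prefix='0' (no match yet)
Bit 6: prefix='01' -> emit 'p', reset
Bit 7: prefix='1' -> emit 'a', reset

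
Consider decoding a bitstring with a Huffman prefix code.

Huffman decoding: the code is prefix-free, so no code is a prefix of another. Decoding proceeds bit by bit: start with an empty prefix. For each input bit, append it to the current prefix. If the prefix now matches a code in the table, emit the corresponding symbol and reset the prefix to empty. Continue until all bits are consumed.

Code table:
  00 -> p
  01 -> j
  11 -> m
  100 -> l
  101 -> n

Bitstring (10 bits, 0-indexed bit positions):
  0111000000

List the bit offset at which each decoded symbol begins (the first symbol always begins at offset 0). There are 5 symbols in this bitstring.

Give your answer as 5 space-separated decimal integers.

Bit 0: prefix='0' (no match yet)
Bit 1: prefix='01' -> emit 'j', reset
Bit 2: prefix='1' (no match yet)
Bit 3: prefix='11' -> emit 'm', reset
Bit 4: prefix='0' (no match yet)
Bit 5: prefix='00' -> emit 'p', reset
Bit 6: prefix='0' (no match yet)
Bit 7: prefix='00' -> emit 'p', reset
Bit 8: prefix='0' (no match yet)
Bit 9: prefix='00' -> emit 'p', reset

Answer: 0 2 4 6 8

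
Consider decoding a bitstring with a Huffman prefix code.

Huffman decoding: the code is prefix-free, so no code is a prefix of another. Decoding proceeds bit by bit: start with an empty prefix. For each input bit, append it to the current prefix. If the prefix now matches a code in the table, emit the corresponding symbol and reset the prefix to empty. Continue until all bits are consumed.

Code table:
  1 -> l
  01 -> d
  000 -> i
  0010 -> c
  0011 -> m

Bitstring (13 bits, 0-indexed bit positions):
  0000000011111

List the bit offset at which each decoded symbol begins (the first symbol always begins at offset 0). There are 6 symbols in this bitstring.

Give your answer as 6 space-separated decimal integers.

Answer: 0 3 6 10 11 12

Derivation:
Bit 0: prefix='0' (no match yet)
Bit 1: prefix='00' (no match yet)
Bit 2: prefix='000' -> emit 'i', reset
Bit 3: prefix='0' (no match yet)
Bit 4: prefix='00' (no match yet)
Bit 5: prefix='000' -> emit 'i', reset
Bit 6: prefix='0' (no match yet)
Bit 7: prefix='00' (no match yet)
Bit 8: prefix='001' (no match yet)
Bit 9: prefix='0011' -> emit 'm', reset
Bit 10: prefix='1' -> emit 'l', reset
Bit 11: prefix='1' -> emit 'l', reset
Bit 12: prefix='1' -> emit 'l', reset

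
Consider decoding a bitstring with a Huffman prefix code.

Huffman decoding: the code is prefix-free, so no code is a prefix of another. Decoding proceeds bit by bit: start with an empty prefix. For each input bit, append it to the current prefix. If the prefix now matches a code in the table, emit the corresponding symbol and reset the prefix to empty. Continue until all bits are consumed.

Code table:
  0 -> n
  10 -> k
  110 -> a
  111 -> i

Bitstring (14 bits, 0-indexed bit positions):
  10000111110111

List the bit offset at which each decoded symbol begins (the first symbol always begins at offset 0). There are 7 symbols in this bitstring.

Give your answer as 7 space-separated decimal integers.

Bit 0: prefix='1' (no match yet)
Bit 1: prefix='10' -> emit 'k', reset
Bit 2: prefix='0' -> emit 'n', reset
Bit 3: prefix='0' -> emit 'n', reset
Bit 4: prefix='0' -> emit 'n', reset
Bit 5: prefix='1' (no match yet)
Bit 6: prefix='11' (no match yet)
Bit 7: prefix='111' -> emit 'i', reset
Bit 8: prefix='1' (no match yet)
Bit 9: prefix='11' (no match yet)
Bit 10: prefix='110' -> emit 'a', reset
Bit 11: prefix='1' (no match yet)
Bit 12: prefix='11' (no match yet)
Bit 13: prefix='111' -> emit 'i', reset

Answer: 0 2 3 4 5 8 11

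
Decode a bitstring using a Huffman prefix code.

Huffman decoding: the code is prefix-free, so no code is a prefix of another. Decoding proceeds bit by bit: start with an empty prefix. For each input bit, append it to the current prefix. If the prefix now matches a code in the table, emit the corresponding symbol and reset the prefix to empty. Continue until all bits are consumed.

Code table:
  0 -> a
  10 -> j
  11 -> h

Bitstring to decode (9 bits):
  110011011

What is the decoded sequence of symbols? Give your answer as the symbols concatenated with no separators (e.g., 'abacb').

Bit 0: prefix='1' (no match yet)
Bit 1: prefix='11' -> emit 'h', reset
Bit 2: prefix='0' -> emit 'a', reset
Bit 3: prefix='0' -> emit 'a', reset
Bit 4: prefix='1' (no match yet)
Bit 5: prefix='11' -> emit 'h', reset
Bit 6: prefix='0' -> emit 'a', reset
Bit 7: prefix='1' (no match yet)
Bit 8: prefix='11' -> emit 'h', reset

Answer: haahah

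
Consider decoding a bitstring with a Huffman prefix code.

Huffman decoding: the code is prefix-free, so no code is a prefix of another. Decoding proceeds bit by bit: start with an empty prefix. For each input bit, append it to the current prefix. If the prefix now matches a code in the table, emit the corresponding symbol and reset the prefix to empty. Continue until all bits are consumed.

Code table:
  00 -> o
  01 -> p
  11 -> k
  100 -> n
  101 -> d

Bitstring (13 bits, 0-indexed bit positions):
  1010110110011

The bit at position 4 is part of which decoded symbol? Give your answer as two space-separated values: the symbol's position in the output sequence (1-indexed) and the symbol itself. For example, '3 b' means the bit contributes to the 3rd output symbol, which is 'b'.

Bit 0: prefix='1' (no match yet)
Bit 1: prefix='10' (no match yet)
Bit 2: prefix='101' -> emit 'd', reset
Bit 3: prefix='0' (no match yet)
Bit 4: prefix='01' -> emit 'p', reset
Bit 5: prefix='1' (no match yet)
Bit 6: prefix='10' (no match yet)
Bit 7: prefix='101' -> emit 'd', reset
Bit 8: prefix='1' (no match yet)

Answer: 2 p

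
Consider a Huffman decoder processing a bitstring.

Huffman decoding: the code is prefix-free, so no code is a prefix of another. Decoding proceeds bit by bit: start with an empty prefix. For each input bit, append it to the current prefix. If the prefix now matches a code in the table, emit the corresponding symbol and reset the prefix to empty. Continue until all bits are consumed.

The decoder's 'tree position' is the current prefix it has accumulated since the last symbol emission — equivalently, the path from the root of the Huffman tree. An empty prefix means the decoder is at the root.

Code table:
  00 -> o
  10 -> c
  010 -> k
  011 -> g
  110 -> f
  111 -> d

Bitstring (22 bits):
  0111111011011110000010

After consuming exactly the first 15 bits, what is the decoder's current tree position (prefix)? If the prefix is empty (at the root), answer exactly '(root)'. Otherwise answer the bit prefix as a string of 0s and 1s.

Bit 0: prefix='0' (no match yet)
Bit 1: prefix='01' (no match yet)
Bit 2: prefix='011' -> emit 'g', reset
Bit 3: prefix='1' (no match yet)
Bit 4: prefix='11' (no match yet)
Bit 5: prefix='111' -> emit 'd', reset
Bit 6: prefix='1' (no match yet)
Bit 7: prefix='10' -> emit 'c', reset
Bit 8: prefix='1' (no match yet)
Bit 9: prefix='11' (no match yet)
Bit 10: prefix='110' -> emit 'f', reset
Bit 11: prefix='1' (no match yet)
Bit 12: prefix='11' (no match yet)
Bit 13: prefix='111' -> emit 'd', reset
Bit 14: prefix='1' (no match yet)

Answer: 1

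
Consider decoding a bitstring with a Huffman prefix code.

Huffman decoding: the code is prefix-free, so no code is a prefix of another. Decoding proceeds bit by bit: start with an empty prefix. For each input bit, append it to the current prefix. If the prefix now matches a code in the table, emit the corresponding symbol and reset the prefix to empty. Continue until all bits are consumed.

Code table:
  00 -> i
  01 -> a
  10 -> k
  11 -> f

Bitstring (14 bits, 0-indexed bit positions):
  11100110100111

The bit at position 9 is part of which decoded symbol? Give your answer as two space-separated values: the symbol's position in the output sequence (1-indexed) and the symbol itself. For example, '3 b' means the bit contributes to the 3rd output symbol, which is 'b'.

Bit 0: prefix='1' (no match yet)
Bit 1: prefix='11' -> emit 'f', reset
Bit 2: prefix='1' (no match yet)
Bit 3: prefix='10' -> emit 'k', reset
Bit 4: prefix='0' (no match yet)
Bit 5: prefix='01' -> emit 'a', reset
Bit 6: prefix='1' (no match yet)
Bit 7: prefix='10' -> emit 'k', reset
Bit 8: prefix='1' (no match yet)
Bit 9: prefix='10' -> emit 'k', reset
Bit 10: prefix='0' (no match yet)
Bit 11: prefix='01' -> emit 'a', reset
Bit 12: prefix='1' (no match yet)
Bit 13: prefix='11' -> emit 'f', reset

Answer: 5 k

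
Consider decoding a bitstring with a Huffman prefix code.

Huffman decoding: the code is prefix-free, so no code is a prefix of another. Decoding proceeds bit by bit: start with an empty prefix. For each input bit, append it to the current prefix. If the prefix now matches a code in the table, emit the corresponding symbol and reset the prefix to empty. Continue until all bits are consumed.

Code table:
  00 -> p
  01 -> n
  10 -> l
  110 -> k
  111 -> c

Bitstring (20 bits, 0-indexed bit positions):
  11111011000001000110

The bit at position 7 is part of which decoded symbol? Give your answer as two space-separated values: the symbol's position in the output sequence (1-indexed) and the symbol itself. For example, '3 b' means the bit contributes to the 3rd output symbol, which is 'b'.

Bit 0: prefix='1' (no match yet)
Bit 1: prefix='11' (no match yet)
Bit 2: prefix='111' -> emit 'c', reset
Bit 3: prefix='1' (no match yet)
Bit 4: prefix='11' (no match yet)
Bit 5: prefix='110' -> emit 'k', reset
Bit 6: prefix='1' (no match yet)
Bit 7: prefix='11' (no match yet)
Bit 8: prefix='110' -> emit 'k', reset
Bit 9: prefix='0' (no match yet)
Bit 10: prefix='00' -> emit 'p', reset
Bit 11: prefix='0' (no match yet)

Answer: 3 k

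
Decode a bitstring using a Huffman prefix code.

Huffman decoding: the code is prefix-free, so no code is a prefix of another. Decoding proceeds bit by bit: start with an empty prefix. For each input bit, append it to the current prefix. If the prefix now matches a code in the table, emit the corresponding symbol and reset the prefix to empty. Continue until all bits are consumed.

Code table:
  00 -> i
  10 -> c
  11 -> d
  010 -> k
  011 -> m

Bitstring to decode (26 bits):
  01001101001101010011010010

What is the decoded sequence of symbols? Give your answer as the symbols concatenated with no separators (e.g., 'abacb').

Bit 0: prefix='0' (no match yet)
Bit 1: prefix='01' (no match yet)
Bit 2: prefix='010' -> emit 'k', reset
Bit 3: prefix='0' (no match yet)
Bit 4: prefix='01' (no match yet)
Bit 5: prefix='011' -> emit 'm', reset
Bit 6: prefix='0' (no match yet)
Bit 7: prefix='01' (no match yet)
Bit 8: prefix='010' -> emit 'k', reset
Bit 9: prefix='0' (no match yet)
Bit 10: prefix='01' (no match yet)
Bit 11: prefix='011' -> emit 'm', reset
Bit 12: prefix='0' (no match yet)
Bit 13: prefix='01' (no match yet)
Bit 14: prefix='010' -> emit 'k', reset
Bit 15: prefix='1' (no match yet)
Bit 16: prefix='10' -> emit 'c', reset
Bit 17: prefix='0' (no match yet)
Bit 18: prefix='01' (no match yet)
Bit 19: prefix='011' -> emit 'm', reset
Bit 20: prefix='0' (no match yet)
Bit 21: prefix='01' (no match yet)
Bit 22: prefix='010' -> emit 'k', reset
Bit 23: prefix='0' (no match yet)
Bit 24: prefix='01' (no match yet)
Bit 25: prefix='010' -> emit 'k', reset

Answer: kmkmkcmkk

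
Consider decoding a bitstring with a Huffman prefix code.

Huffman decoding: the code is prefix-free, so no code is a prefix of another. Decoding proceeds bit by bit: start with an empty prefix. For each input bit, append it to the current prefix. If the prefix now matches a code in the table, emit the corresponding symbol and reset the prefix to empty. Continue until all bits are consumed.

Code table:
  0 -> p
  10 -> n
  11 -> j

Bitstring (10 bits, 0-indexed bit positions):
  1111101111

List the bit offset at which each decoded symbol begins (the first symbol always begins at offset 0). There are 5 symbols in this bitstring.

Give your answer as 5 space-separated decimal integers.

Answer: 0 2 4 6 8

Derivation:
Bit 0: prefix='1' (no match yet)
Bit 1: prefix='11' -> emit 'j', reset
Bit 2: prefix='1' (no match yet)
Bit 3: prefix='11' -> emit 'j', reset
Bit 4: prefix='1' (no match yet)
Bit 5: prefix='10' -> emit 'n', reset
Bit 6: prefix='1' (no match yet)
Bit 7: prefix='11' -> emit 'j', reset
Bit 8: prefix='1' (no match yet)
Bit 9: prefix='11' -> emit 'j', reset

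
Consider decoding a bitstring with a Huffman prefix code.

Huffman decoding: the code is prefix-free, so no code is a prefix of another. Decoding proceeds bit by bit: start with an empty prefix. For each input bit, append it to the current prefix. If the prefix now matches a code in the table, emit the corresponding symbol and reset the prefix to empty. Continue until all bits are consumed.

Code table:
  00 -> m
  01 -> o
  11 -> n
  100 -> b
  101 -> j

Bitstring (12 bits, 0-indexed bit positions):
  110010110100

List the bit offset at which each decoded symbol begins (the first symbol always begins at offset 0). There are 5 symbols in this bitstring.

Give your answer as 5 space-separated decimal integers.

Bit 0: prefix='1' (no match yet)
Bit 1: prefix='11' -> emit 'n', reset
Bit 2: prefix='0' (no match yet)
Bit 3: prefix='00' -> emit 'm', reset
Bit 4: prefix='1' (no match yet)
Bit 5: prefix='10' (no match yet)
Bit 6: prefix='101' -> emit 'j', reset
Bit 7: prefix='1' (no match yet)
Bit 8: prefix='10' (no match yet)
Bit 9: prefix='101' -> emit 'j', reset
Bit 10: prefix='0' (no match yet)
Bit 11: prefix='00' -> emit 'm', reset

Answer: 0 2 4 7 10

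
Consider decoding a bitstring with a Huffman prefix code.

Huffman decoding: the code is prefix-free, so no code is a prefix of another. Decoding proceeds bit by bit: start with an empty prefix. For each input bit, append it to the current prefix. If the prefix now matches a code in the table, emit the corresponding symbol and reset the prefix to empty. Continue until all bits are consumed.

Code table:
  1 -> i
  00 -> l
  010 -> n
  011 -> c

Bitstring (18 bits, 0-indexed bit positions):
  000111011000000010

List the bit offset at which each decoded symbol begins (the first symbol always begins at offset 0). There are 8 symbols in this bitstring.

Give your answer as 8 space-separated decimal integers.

Bit 0: prefix='0' (no match yet)
Bit 1: prefix='00' -> emit 'l', reset
Bit 2: prefix='0' (no match yet)
Bit 3: prefix='01' (no match yet)
Bit 4: prefix='011' -> emit 'c', reset
Bit 5: prefix='1' -> emit 'i', reset
Bit 6: prefix='0' (no match yet)
Bit 7: prefix='01' (no match yet)
Bit 8: prefix='011' -> emit 'c', reset
Bit 9: prefix='0' (no match yet)
Bit 10: prefix='00' -> emit 'l', reset
Bit 11: prefix='0' (no match yet)
Bit 12: prefix='00' -> emit 'l', reset
Bit 13: prefix='0' (no match yet)
Bit 14: prefix='00' -> emit 'l', reset
Bit 15: prefix='0' (no match yet)
Bit 16: prefix='01' (no match yet)
Bit 17: prefix='010' -> emit 'n', reset

Answer: 0 2 5 6 9 11 13 15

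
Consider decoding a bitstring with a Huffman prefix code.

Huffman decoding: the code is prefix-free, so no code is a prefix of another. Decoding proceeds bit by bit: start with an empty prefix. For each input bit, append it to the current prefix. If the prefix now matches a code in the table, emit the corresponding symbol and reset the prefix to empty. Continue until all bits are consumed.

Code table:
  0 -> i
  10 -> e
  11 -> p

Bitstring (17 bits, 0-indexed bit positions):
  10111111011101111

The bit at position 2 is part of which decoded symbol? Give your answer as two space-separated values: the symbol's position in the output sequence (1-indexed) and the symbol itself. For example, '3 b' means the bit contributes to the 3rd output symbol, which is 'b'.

Answer: 2 p

Derivation:
Bit 0: prefix='1' (no match yet)
Bit 1: prefix='10' -> emit 'e', reset
Bit 2: prefix='1' (no match yet)
Bit 3: prefix='11' -> emit 'p', reset
Bit 4: prefix='1' (no match yet)
Bit 5: prefix='11' -> emit 'p', reset
Bit 6: prefix='1' (no match yet)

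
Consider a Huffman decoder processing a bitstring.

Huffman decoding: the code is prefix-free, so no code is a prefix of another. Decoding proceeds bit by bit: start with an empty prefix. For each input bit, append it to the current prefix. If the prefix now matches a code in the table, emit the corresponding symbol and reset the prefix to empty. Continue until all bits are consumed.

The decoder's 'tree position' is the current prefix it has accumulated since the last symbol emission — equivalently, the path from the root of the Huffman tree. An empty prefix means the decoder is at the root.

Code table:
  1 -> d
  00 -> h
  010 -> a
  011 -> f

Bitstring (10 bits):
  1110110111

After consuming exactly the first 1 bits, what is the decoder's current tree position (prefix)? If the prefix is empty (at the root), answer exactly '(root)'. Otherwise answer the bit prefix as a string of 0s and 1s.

Bit 0: prefix='1' -> emit 'd', reset

Answer: (root)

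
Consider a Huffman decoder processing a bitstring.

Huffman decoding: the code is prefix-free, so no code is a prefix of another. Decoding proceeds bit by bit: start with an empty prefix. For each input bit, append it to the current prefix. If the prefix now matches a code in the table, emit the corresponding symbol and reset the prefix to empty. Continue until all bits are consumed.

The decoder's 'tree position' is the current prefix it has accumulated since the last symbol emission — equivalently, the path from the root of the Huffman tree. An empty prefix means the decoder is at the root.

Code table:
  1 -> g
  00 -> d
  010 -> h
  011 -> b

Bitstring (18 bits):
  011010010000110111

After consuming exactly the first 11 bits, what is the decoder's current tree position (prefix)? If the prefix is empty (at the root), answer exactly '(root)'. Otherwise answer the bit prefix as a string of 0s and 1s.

Bit 0: prefix='0' (no match yet)
Bit 1: prefix='01' (no match yet)
Bit 2: prefix='011' -> emit 'b', reset
Bit 3: prefix='0' (no match yet)
Bit 4: prefix='01' (no match yet)
Bit 5: prefix='010' -> emit 'h', reset
Bit 6: prefix='0' (no match yet)
Bit 7: prefix='01' (no match yet)
Bit 8: prefix='010' -> emit 'h', reset
Bit 9: prefix='0' (no match yet)
Bit 10: prefix='00' -> emit 'd', reset

Answer: (root)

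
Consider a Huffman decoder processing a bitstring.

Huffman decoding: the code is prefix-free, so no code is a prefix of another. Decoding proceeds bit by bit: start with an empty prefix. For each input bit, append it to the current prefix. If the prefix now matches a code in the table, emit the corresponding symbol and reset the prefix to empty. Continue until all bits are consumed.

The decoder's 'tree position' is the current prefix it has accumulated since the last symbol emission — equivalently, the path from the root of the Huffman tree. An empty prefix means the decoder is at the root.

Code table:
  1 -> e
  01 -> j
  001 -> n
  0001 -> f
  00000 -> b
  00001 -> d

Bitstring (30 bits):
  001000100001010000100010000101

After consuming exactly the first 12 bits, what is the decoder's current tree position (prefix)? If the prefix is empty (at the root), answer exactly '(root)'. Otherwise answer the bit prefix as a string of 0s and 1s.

Bit 0: prefix='0' (no match yet)
Bit 1: prefix='00' (no match yet)
Bit 2: prefix='001' -> emit 'n', reset
Bit 3: prefix='0' (no match yet)
Bit 4: prefix='00' (no match yet)
Bit 5: prefix='000' (no match yet)
Bit 6: prefix='0001' -> emit 'f', reset
Bit 7: prefix='0' (no match yet)
Bit 8: prefix='00' (no match yet)
Bit 9: prefix='000' (no match yet)
Bit 10: prefix='0000' (no match yet)
Bit 11: prefix='00001' -> emit 'd', reset

Answer: (root)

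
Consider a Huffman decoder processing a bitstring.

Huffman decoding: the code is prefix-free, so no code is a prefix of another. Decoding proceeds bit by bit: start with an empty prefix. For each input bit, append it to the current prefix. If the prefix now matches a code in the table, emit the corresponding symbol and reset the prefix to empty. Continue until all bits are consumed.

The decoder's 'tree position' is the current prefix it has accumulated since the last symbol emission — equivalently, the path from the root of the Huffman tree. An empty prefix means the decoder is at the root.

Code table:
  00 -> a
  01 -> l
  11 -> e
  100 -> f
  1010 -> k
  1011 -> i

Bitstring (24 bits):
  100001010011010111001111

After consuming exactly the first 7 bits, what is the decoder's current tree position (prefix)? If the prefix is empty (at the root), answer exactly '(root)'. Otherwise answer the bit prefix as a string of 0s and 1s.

Bit 0: prefix='1' (no match yet)
Bit 1: prefix='10' (no match yet)
Bit 2: prefix='100' -> emit 'f', reset
Bit 3: prefix='0' (no match yet)
Bit 4: prefix='00' -> emit 'a', reset
Bit 5: prefix='1' (no match yet)
Bit 6: prefix='10' (no match yet)

Answer: 10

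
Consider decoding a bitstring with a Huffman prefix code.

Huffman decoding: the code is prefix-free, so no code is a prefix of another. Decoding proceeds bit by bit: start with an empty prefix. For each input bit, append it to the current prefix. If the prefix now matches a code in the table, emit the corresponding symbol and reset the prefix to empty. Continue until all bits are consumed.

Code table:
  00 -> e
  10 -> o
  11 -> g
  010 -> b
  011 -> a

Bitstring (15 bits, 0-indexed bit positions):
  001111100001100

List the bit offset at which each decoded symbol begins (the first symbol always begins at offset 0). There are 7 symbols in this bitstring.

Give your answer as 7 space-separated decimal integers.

Answer: 0 2 4 6 8 10 13

Derivation:
Bit 0: prefix='0' (no match yet)
Bit 1: prefix='00' -> emit 'e', reset
Bit 2: prefix='1' (no match yet)
Bit 3: prefix='11' -> emit 'g', reset
Bit 4: prefix='1' (no match yet)
Bit 5: prefix='11' -> emit 'g', reset
Bit 6: prefix='1' (no match yet)
Bit 7: prefix='10' -> emit 'o', reset
Bit 8: prefix='0' (no match yet)
Bit 9: prefix='00' -> emit 'e', reset
Bit 10: prefix='0' (no match yet)
Bit 11: prefix='01' (no match yet)
Bit 12: prefix='011' -> emit 'a', reset
Bit 13: prefix='0' (no match yet)
Bit 14: prefix='00' -> emit 'e', reset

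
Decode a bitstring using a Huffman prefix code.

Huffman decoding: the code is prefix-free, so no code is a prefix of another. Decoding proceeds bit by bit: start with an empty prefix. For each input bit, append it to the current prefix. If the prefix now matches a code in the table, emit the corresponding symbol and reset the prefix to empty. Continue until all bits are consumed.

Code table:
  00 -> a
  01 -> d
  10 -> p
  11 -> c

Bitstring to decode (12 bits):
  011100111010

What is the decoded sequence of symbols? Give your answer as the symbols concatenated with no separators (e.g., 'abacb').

Bit 0: prefix='0' (no match yet)
Bit 1: prefix='01' -> emit 'd', reset
Bit 2: prefix='1' (no match yet)
Bit 3: prefix='11' -> emit 'c', reset
Bit 4: prefix='0' (no match yet)
Bit 5: prefix='00' -> emit 'a', reset
Bit 6: prefix='1' (no match yet)
Bit 7: prefix='11' -> emit 'c', reset
Bit 8: prefix='1' (no match yet)
Bit 9: prefix='10' -> emit 'p', reset
Bit 10: prefix='1' (no match yet)
Bit 11: prefix='10' -> emit 'p', reset

Answer: dcacpp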